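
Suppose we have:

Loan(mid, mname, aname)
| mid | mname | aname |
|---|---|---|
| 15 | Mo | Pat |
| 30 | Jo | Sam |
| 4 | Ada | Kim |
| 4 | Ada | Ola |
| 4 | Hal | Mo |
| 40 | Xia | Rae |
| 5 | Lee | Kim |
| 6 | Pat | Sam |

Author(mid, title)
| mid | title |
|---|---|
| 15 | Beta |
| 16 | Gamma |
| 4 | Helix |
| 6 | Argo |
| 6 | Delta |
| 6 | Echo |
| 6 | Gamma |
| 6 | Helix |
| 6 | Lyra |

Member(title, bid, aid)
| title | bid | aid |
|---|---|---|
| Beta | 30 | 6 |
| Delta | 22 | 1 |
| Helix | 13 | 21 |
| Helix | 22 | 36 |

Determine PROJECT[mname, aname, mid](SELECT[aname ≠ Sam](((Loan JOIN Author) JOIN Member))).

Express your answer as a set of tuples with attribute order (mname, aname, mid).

Joining Loan and Author on mid yields {(15, Mo, Pat, Beta), (4, Ada, Kim, Helix), (4, Ada, Ola, Helix), (4, Hal, Mo, Helix), (6, Pat, Sam, Argo), (6, Pat, Sam, Delta), (6, Pat, Sam, Echo), (6, Pat, Sam, Gamma), (6, Pat, Sam, Helix), (6, Pat, Sam, Lyra)}.
Joining (Loan JOIN Author) and Member on title yields {(15, Mo, Pat, Beta, 30, 6), (4, Ada, Kim, Helix, 13, 21), (4, Ada, Kim, Helix, 22, 36), (4, Ada, Ola, Helix, 13, 21), (4, Ada, Ola, Helix, 22, 36), (4, Hal, Mo, Helix, 13, 21), (4, Hal, Mo, Helix, 22, 36), (6, Pat, Sam, Delta, 22, 1), (6, Pat, Sam, Helix, 13, 21), (6, Pat, Sam, Helix, 22, 36)}.
Apply σ_{aname ≠ Sam}; surviving tuples: {(15, Mo, Pat, Beta, 30, 6), (4, Ada, Kim, Helix, 13, 21), (4, Ada, Kim, Helix, 22, 36), (4, Ada, Ola, Helix, 13, 21), (4, Ada, Ola, Helix, 22, 36), (4, Hal, Mo, Helix, 13, 21), (4, Hal, Mo, Helix, 22, 36)}
π[mname, aname, mid]: project onto (mname, aname, mid) (3 duplicate(s) eliminated) → {(Ada, Kim, 4), (Ada, Ola, 4), (Hal, Mo, 4), (Mo, Pat, 15)}

{(Ada, Kim, 4), (Ada, Ola, 4), (Hal, Mo, 4), (Mo, Pat, 15)}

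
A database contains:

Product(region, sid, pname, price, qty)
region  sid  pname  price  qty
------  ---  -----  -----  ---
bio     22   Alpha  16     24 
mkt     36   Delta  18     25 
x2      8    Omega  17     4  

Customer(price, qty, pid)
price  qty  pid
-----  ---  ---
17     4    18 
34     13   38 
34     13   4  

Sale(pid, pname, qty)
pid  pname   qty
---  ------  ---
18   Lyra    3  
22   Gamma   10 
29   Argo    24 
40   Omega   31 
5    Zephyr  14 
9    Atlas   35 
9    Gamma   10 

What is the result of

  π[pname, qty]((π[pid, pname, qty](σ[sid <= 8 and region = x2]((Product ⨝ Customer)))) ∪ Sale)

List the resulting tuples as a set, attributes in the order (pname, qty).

Natural join on price, qty: {(x2, 8, Omega, 17, 4, 18)}
Selection sid <= 8 and region = x2: {(x2, 8, Omega, 17, 4, 18)}
π_{pid, pname, qty} gives {(18, Omega, 4)}.
Taking the union: {(18, Lyra, 3), (18, Omega, 4), (22, Gamma, 10), (29, Argo, 24), (40, Omega, 31), (5, Zephyr, 14), (9, Atlas, 35), (9, Gamma, 10)}
π_{pname, qty} gives {(Argo, 24), (Atlas, 35), (Gamma, 10), (Lyra, 3), (Omega, 31), (Omega, 4), (Zephyr, 14)} (1 duplicate(s) eliminated).

{(Argo, 24), (Atlas, 35), (Gamma, 10), (Lyra, 3), (Omega, 31), (Omega, 4), (Zephyr, 14)}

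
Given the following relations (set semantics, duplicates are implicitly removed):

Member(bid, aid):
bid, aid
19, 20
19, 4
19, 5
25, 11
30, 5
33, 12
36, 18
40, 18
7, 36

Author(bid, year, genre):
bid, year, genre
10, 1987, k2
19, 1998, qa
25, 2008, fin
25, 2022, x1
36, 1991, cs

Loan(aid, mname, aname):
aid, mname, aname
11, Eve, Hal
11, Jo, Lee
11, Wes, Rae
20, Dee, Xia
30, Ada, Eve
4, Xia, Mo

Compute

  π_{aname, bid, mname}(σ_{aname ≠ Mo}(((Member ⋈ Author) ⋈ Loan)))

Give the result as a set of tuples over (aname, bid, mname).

Member ⋈ Author (natural join on bid): {(19, 20, 1998, qa), (19, 4, 1998, qa), (19, 5, 1998, qa), (25, 11, 2008, fin), (25, 11, 2022, x1), (36, 18, 1991, cs)}
(Member ⋈ Author) ⋈ Loan (natural join on aid): {(19, 20, 1998, qa, Dee, Xia), (19, 4, 1998, qa, Xia, Mo), (25, 11, 2008, fin, Eve, Hal), (25, 11, 2008, fin, Jo, Lee), (25, 11, 2008, fin, Wes, Rae), (25, 11, 2022, x1, Eve, Hal), (25, 11, 2022, x1, Jo, Lee), (25, 11, 2022, x1, Wes, Rae)}
Apply σ_{aname ≠ Mo}; surviving tuples: {(19, 20, 1998, qa, Dee, Xia), (25, 11, 2008, fin, Eve, Hal), (25, 11, 2008, fin, Jo, Lee), (25, 11, 2008, fin, Wes, Rae), (25, 11, 2022, x1, Eve, Hal), (25, 11, 2022, x1, Jo, Lee), (25, 11, 2022, x1, Wes, Rae)}
Projecting to aname, bid, mname (3 duplicate(s) eliminated): {(Hal, 25, Eve), (Lee, 25, Jo), (Rae, 25, Wes), (Xia, 19, Dee)}

{(Hal, 25, Eve), (Lee, 25, Jo), (Rae, 25, Wes), (Xia, 19, Dee)}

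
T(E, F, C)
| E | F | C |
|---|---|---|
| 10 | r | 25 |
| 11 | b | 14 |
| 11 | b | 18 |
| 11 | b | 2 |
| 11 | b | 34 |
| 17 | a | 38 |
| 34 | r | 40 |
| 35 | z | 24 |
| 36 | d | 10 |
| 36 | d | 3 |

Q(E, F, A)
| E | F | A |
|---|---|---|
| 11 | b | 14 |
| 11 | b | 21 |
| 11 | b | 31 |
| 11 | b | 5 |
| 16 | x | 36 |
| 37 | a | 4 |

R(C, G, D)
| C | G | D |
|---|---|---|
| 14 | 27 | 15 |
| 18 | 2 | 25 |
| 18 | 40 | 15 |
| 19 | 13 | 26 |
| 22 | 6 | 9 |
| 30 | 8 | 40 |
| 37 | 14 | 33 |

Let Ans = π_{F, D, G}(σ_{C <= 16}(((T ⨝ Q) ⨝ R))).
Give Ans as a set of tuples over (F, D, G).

{(b, 15, 27)}

Natural join on E, F: {(11, b, 14, 14), (11, b, 14, 21), (11, b, 14, 31), (11, b, 14, 5), (11, b, 18, 14), (11, b, 18, 21), (11, b, 18, 31), (11, b, 18, 5), (11, b, 2, 14), (11, b, 2, 21), (11, b, 2, 31), (11, b, 2, 5), (11, b, 34, 14), (11, b, 34, 21), (11, b, 34, 31), (11, b, 34, 5)}
Natural join on C: {(11, b, 14, 14, 27, 15), (11, b, 14, 21, 27, 15), (11, b, 14, 31, 27, 15), (11, b, 14, 5, 27, 15), (11, b, 18, 14, 2, 25), (11, b, 18, 14, 40, 15), (11, b, 18, 21, 2, 25), (11, b, 18, 21, 40, 15), (11, b, 18, 31, 2, 25), (11, b, 18, 31, 40, 15), (11, b, 18, 5, 2, 25), (11, b, 18, 5, 40, 15)}
Apply σ_{C <= 16}; surviving tuples: {(11, b, 14, 14, 27, 15), (11, b, 14, 21, 27, 15), (11, b, 14, 31, 27, 15), (11, b, 14, 5, 27, 15)}
Projecting to F, D, G (3 duplicate(s) eliminated): {(b, 15, 27)}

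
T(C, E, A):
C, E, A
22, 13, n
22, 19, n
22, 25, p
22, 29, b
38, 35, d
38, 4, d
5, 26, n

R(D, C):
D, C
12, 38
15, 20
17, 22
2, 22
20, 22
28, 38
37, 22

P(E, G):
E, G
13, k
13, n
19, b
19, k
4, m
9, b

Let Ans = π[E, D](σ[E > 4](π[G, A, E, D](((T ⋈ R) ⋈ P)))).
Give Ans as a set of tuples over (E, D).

{(13, 17), (13, 2), (13, 20), (13, 37), (19, 17), (19, 2), (19, 20), (19, 37)}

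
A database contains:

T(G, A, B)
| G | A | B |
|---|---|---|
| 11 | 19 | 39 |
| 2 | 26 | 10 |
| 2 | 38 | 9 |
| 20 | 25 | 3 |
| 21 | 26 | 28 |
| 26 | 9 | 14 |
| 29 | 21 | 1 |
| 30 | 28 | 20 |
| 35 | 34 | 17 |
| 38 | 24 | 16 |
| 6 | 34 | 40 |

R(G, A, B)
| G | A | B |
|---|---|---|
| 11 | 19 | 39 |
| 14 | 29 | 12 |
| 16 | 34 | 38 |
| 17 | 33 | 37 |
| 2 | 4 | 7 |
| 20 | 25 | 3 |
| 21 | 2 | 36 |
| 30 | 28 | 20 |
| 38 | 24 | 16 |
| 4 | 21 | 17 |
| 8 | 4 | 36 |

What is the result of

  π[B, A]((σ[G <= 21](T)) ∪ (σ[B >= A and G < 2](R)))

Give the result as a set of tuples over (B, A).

{(10, 26), (28, 26), (3, 25), (39, 19), (40, 34), (9, 38)}

σ[G <= 21]: keep tuples satisfying G <= 21 → {(11, 19, 39), (2, 26, 10), (2, 38, 9), (20, 25, 3), (21, 26, 28), (6, 34, 40)}
σ[B >= A and G < 2]: keep tuples satisfying B >= A and G < 2 → {}
Set union of the two operands is {(11, 19, 39), (2, 26, 10), (2, 38, 9), (20, 25, 3), (21, 26, 28), (6, 34, 40)}.
π_{B, A} gives {(10, 26), (28, 26), (3, 25), (39, 19), (40, 34), (9, 38)}.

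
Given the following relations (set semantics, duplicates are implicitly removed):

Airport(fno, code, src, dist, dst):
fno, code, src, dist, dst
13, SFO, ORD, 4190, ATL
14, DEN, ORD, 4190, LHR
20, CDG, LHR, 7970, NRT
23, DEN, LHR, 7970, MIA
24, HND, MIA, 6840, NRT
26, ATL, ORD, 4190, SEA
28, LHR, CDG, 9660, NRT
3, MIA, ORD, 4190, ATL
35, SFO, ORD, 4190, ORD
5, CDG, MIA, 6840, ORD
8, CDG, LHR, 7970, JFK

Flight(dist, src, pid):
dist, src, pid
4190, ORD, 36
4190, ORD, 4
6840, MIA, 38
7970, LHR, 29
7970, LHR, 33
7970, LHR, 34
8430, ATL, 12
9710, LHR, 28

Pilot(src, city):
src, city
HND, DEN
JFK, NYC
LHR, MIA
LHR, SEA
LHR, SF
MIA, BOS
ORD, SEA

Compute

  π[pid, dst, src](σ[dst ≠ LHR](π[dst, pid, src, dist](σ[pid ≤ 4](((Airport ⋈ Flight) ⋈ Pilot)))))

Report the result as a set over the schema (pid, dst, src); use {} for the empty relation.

Airport ⋈ Flight (natural join on src, dist): {(13, SFO, ORD, 4190, ATL, 36), (13, SFO, ORD, 4190, ATL, 4), (14, DEN, ORD, 4190, LHR, 36), (14, DEN, ORD, 4190, LHR, 4), (20, CDG, LHR, 7970, NRT, 29), (20, CDG, LHR, 7970, NRT, 33), (20, CDG, LHR, 7970, NRT, 34), (23, DEN, LHR, 7970, MIA, 29), (23, DEN, LHR, 7970, MIA, 33), (23, DEN, LHR, 7970, MIA, 34), (24, HND, MIA, 6840, NRT, 38), (26, ATL, ORD, 4190, SEA, 36), (26, ATL, ORD, 4190, SEA, 4), (3, MIA, ORD, 4190, ATL, 36), (3, MIA, ORD, 4190, ATL, 4), (35, SFO, ORD, 4190, ORD, 36), (35, SFO, ORD, 4190, ORD, 4), (5, CDG, MIA, 6840, ORD, 38), (8, CDG, LHR, 7970, JFK, 29), (8, CDG, LHR, 7970, JFK, 33), (8, CDG, LHR, 7970, JFK, 34)}
(Airport ⋈ Flight) ⋈ Pilot (natural join on src): {(13, SFO, ORD, 4190, ATL, 36, SEA), (13, SFO, ORD, 4190, ATL, 4, SEA), (14, DEN, ORD, 4190, LHR, 36, SEA), (14, DEN, ORD, 4190, LHR, 4, SEA), (20, CDG, LHR, 7970, NRT, 29, MIA), (20, CDG, LHR, 7970, NRT, 29, SEA), (20, CDG, LHR, 7970, NRT, 29, SF), (20, CDG, LHR, 7970, NRT, 33, MIA), (20, CDG, LHR, 7970, NRT, 33, SEA), (20, CDG, LHR, 7970, NRT, 33, SF), (20, CDG, LHR, 7970, NRT, 34, MIA), (20, CDG, LHR, 7970, NRT, 34, SEA), (20, CDG, LHR, 7970, NRT, 34, SF), (23, DEN, LHR, 7970, MIA, 29, MIA), (23, DEN, LHR, 7970, MIA, 29, SEA), (23, DEN, LHR, 7970, MIA, 29, SF), (23, DEN, LHR, 7970, MIA, 33, MIA), (23, DEN, LHR, 7970, MIA, 33, SEA), (23, DEN, LHR, 7970, MIA, 33, SF), (23, DEN, LHR, 7970, MIA, 34, MIA), (23, DEN, LHR, 7970, MIA, 34, SEA), (23, DEN, LHR, 7970, MIA, 34, SF), (24, HND, MIA, 6840, NRT, 38, BOS), (26, ATL, ORD, 4190, SEA, 36, SEA), (26, ATL, ORD, 4190, SEA, 4, SEA), (3, MIA, ORD, 4190, ATL, 36, SEA), (3, MIA, ORD, 4190, ATL, 4, SEA), (35, SFO, ORD, 4190, ORD, 36, SEA), (35, SFO, ORD, 4190, ORD, 4, SEA), (5, CDG, MIA, 6840, ORD, 38, BOS), (8, CDG, LHR, 7970, JFK, 29, MIA), (8, CDG, LHR, 7970, JFK, 29, SEA), (8, CDG, LHR, 7970, JFK, 29, SF), (8, CDG, LHR, 7970, JFK, 33, MIA), (8, CDG, LHR, 7970, JFK, 33, SEA), (8, CDG, LHR, 7970, JFK, 33, SF), (8, CDG, LHR, 7970, JFK, 34, MIA), (8, CDG, LHR, 7970, JFK, 34, SEA), (8, CDG, LHR, 7970, JFK, 34, SF)}
Filtering on pid ≤ 4 leaves {(13, SFO, ORD, 4190, ATL, 4, SEA), (14, DEN, ORD, 4190, LHR, 4, SEA), (26, ATL, ORD, 4190, SEA, 4, SEA), (3, MIA, ORD, 4190, ATL, 4, SEA), (35, SFO, ORD, 4190, ORD, 4, SEA)}.
π_{dst, pid, src, dist} gives {(ATL, 4, ORD, 4190), (LHR, 4, ORD, 4190), (ORD, 4, ORD, 4190), (SEA, 4, ORD, 4190)} (1 duplicate(s) eliminated).
Filtering on dst ≠ LHR leaves {(ATL, 4, ORD, 4190), (ORD, 4, ORD, 4190), (SEA, 4, ORD, 4190)}.
π_{pid, dst, src} gives {(4, ATL, ORD), (4, ORD, ORD), (4, SEA, ORD)}.

{(4, ATL, ORD), (4, ORD, ORD), (4, SEA, ORD)}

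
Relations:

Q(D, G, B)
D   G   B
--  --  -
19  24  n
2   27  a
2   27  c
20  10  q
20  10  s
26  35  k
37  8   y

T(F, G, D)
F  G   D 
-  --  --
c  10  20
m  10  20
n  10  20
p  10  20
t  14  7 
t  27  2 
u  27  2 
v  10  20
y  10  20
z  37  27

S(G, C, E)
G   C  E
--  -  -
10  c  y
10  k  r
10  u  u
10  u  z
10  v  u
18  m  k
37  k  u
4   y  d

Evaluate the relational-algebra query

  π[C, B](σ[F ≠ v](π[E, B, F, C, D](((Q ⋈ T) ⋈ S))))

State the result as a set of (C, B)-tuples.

Q ⋈ T (natural join on D, G): {(2, 27, a, t), (2, 27, a, u), (2, 27, c, t), (2, 27, c, u), (20, 10, q, c), (20, 10, q, m), (20, 10, q, n), (20, 10, q, p), (20, 10, q, v), (20, 10, q, y), (20, 10, s, c), (20, 10, s, m), (20, 10, s, n), (20, 10, s, p), (20, 10, s, v), (20, 10, s, y)}
(Q ⋈ T) ⋈ S (natural join on G): {(20, 10, q, c, c, y), (20, 10, q, c, k, r), (20, 10, q, c, u, u), (20, 10, q, c, u, z), (20, 10, q, c, v, u), (20, 10, q, m, c, y), (20, 10, q, m, k, r), (20, 10, q, m, u, u), (20, 10, q, m, u, z), (20, 10, q, m, v, u), (20, 10, q, n, c, y), (20, 10, q, n, k, r), (20, 10, q, n, u, u), (20, 10, q, n, u, z), (20, 10, q, n, v, u), (20, 10, q, p, c, y), (20, 10, q, p, k, r), (20, 10, q, p, u, u), (20, 10, q, p, u, z), (20, 10, q, p, v, u), (20, 10, q, v, c, y), (20, 10, q, v, k, r), (20, 10, q, v, u, u), (20, 10, q, v, u, z), (20, 10, q, v, v, u), (20, 10, q, y, c, y), (20, 10, q, y, k, r), (20, 10, q, y, u, u), (20, 10, q, y, u, z), (20, 10, q, y, v, u), (20, 10, s, c, c, y), (20, 10, s, c, k, r), (20, 10, s, c, u, u), (20, 10, s, c, u, z), (20, 10, s, c, v, u), (20, 10, s, m, c, y), (20, 10, s, m, k, r), (20, 10, s, m, u, u), (20, 10, s, m, u, z), (20, 10, s, m, v, u), (20, 10, s, n, c, y), (20, 10, s, n, k, r), (20, 10, s, n, u, u), (20, 10, s, n, u, z), (20, 10, s, n, v, u), (20, 10, s, p, c, y), (20, 10, s, p, k, r), (20, 10, s, p, u, u), (20, 10, s, p, u, z), (20, 10, s, p, v, u), (20, 10, s, v, c, y), (20, 10, s, v, k, r), (20, 10, s, v, u, u), (20, 10, s, v, u, z), (20, 10, s, v, v, u), (20, 10, s, y, c, y), (20, 10, s, y, k, r), (20, 10, s, y, u, u), (20, 10, s, y, u, z), (20, 10, s, y, v, u)}
Projecting to E, B, F, C, D: {(r, q, c, k, 20), (r, q, m, k, 20), (r, q, n, k, 20), (r, q, p, k, 20), (r, q, v, k, 20), (r, q, y, k, 20), (r, s, c, k, 20), (r, s, m, k, 20), (r, s, n, k, 20), (r, s, p, k, 20), (r, s, v, k, 20), (r, s, y, k, 20), (u, q, c, u, 20), (u, q, c, v, 20), (u, q, m, u, 20), (u, q, m, v, 20), (u, q, n, u, 20), (u, q, n, v, 20), (u, q, p, u, 20), (u, q, p, v, 20), (u, q, v, u, 20), (u, q, v, v, 20), (u, q, y, u, 20), (u, q, y, v, 20), (u, s, c, u, 20), (u, s, c, v, 20), (u, s, m, u, 20), (u, s, m, v, 20), (u, s, n, u, 20), (u, s, n, v, 20), (u, s, p, u, 20), (u, s, p, v, 20), (u, s, v, u, 20), (u, s, v, v, 20), (u, s, y, u, 20), (u, s, y, v, 20), (y, q, c, c, 20), (y, q, m, c, 20), (y, q, n, c, 20), (y, q, p, c, 20), (y, q, v, c, 20), (y, q, y, c, 20), (y, s, c, c, 20), (y, s, m, c, 20), (y, s, n, c, 20), (y, s, p, c, 20), (y, s, v, c, 20), (y, s, y, c, 20), (z, q, c, u, 20), (z, q, m, u, 20), (z, q, n, u, 20), (z, q, p, u, 20), (z, q, v, u, 20), (z, q, y, u, 20), (z, s, c, u, 20), (z, s, m, u, 20), (z, s, n, u, 20), (z, s, p, u, 20), (z, s, v, u, 20), (z, s, y, u, 20)}
σ[F ≠ v]: keep tuples satisfying F ≠ v → {(r, q, c, k, 20), (r, q, m, k, 20), (r, q, n, k, 20), (r, q, p, k, 20), (r, q, y, k, 20), (r, s, c, k, 20), (r, s, m, k, 20), (r, s, n, k, 20), (r, s, p, k, 20), (r, s, y, k, 20), (u, q, c, u, 20), (u, q, c, v, 20), (u, q, m, u, 20), (u, q, m, v, 20), (u, q, n, u, 20), (u, q, n, v, 20), (u, q, p, u, 20), (u, q, p, v, 20), (u, q, y, u, 20), (u, q, y, v, 20), (u, s, c, u, 20), (u, s, c, v, 20), (u, s, m, u, 20), (u, s, m, v, 20), (u, s, n, u, 20), (u, s, n, v, 20), (u, s, p, u, 20), (u, s, p, v, 20), (u, s, y, u, 20), (u, s, y, v, 20), (y, q, c, c, 20), (y, q, m, c, 20), (y, q, n, c, 20), (y, q, p, c, 20), (y, q, y, c, 20), (y, s, c, c, 20), (y, s, m, c, 20), (y, s, n, c, 20), (y, s, p, c, 20), (y, s, y, c, 20), (z, q, c, u, 20), (z, q, m, u, 20), (z, q, n, u, 20), (z, q, p, u, 20), (z, q, y, u, 20), (z, s, c, u, 20), (z, s, m, u, 20), (z, s, n, u, 20), (z, s, p, u, 20), (z, s, y, u, 20)}
Projecting to C, B (42 duplicate(s) eliminated): {(c, q), (c, s), (k, q), (k, s), (u, q), (u, s), (v, q), (v, s)}

{(c, q), (c, s), (k, q), (k, s), (u, q), (u, s), (v, q), (v, s)}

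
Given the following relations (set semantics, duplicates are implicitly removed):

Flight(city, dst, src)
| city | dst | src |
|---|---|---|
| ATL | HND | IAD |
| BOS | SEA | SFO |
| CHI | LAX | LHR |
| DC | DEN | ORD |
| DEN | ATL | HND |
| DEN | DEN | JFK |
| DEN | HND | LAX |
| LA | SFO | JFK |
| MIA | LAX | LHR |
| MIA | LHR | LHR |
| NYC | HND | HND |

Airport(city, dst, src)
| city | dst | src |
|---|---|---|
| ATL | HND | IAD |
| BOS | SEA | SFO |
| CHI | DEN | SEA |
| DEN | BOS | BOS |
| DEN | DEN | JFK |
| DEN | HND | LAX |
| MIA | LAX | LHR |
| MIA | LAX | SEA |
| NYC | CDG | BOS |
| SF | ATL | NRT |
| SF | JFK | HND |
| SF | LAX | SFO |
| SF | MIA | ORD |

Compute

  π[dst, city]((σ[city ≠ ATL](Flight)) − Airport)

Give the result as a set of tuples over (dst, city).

{(ATL, DEN), (DEN, DC), (HND, NYC), (LAX, CHI), (LHR, MIA), (SFO, LA)}

Apply σ_{city ≠ ATL}; surviving tuples: {(BOS, SEA, SFO), (CHI, LAX, LHR), (DC, DEN, ORD), (DEN, ATL, HND), (DEN, DEN, JFK), (DEN, HND, LAX), (LA, SFO, JFK), (MIA, LAX, LHR), (MIA, LHR, LHR), (NYC, HND, HND)}
Taking the difference: {(CHI, LAX, LHR), (DC, DEN, ORD), (DEN, ATL, HND), (LA, SFO, JFK), (MIA, LHR, LHR), (NYC, HND, HND)}
π_{dst, city} gives {(ATL, DEN), (DEN, DC), (HND, NYC), (LAX, CHI), (LHR, MIA), (SFO, LA)}.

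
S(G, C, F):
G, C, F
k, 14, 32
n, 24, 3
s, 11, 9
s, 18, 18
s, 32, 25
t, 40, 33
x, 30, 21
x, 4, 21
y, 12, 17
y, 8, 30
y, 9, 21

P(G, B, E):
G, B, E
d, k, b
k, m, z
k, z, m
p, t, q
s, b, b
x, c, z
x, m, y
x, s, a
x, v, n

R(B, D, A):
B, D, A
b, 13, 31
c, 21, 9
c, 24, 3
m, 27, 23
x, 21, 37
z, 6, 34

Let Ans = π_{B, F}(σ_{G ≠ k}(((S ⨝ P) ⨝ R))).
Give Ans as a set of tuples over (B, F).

{(b, 18), (b, 25), (b, 9), (c, 21), (m, 21)}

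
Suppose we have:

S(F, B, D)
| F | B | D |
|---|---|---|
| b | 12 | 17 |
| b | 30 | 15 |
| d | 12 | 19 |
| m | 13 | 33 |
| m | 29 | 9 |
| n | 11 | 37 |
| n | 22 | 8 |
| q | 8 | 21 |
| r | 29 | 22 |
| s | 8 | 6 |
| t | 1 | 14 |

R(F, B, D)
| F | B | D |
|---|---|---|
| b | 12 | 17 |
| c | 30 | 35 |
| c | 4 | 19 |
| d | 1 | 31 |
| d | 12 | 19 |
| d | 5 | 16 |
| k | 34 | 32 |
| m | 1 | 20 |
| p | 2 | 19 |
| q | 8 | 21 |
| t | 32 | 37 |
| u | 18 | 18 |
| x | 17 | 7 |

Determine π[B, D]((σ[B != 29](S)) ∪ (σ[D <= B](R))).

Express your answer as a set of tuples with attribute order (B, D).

σ[B != 29]: keep tuples satisfying B != 29 → {(b, 12, 17), (b, 30, 15), (d, 12, 19), (m, 13, 33), (n, 11, 37), (n, 22, 8), (q, 8, 21), (s, 8, 6), (t, 1, 14)}
σ[D <= B]: keep tuples satisfying D <= B → {(k, 34, 32), (u, 18, 18), (x, 17, 7)}
Taking the union: {(b, 12, 17), (b, 30, 15), (d, 12, 19), (k, 34, 32), (m, 13, 33), (n, 11, 37), (n, 22, 8), (q, 8, 21), (s, 8, 6), (t, 1, 14), (u, 18, 18), (x, 17, 7)}
π_{B, D} gives {(1, 14), (11, 37), (12, 17), (12, 19), (13, 33), (17, 7), (18, 18), (22, 8), (30, 15), (34, 32), (8, 21), (8, 6)}.

{(1, 14), (11, 37), (12, 17), (12, 19), (13, 33), (17, 7), (18, 18), (22, 8), (30, 15), (34, 32), (8, 21), (8, 6)}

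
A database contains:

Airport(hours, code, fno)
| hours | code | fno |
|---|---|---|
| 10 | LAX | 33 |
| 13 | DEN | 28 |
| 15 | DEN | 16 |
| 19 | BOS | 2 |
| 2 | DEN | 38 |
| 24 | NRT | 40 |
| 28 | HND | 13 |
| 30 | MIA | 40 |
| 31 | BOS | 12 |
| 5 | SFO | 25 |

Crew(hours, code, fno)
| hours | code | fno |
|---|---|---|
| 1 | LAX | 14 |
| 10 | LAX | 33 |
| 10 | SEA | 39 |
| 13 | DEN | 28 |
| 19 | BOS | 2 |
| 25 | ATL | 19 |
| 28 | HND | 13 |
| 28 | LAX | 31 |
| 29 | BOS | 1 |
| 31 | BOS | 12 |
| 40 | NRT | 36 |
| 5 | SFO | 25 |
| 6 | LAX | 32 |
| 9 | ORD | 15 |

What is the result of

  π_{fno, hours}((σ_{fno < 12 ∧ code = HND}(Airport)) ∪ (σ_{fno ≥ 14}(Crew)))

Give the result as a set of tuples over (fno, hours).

{(14, 1), (15, 9), (19, 25), (25, 5), (28, 13), (31, 28), (32, 6), (33, 10), (36, 40), (39, 10)}

σ[fno < 12 ∧ code = HND]: keep tuples satisfying fno < 12 ∧ code = HND → {}
σ[fno ≥ 14]: keep tuples satisfying fno ≥ 14 → {(1, LAX, 14), (10, LAX, 33), (10, SEA, 39), (13, DEN, 28), (25, ATL, 19), (28, LAX, 31), (40, NRT, 36), (5, SFO, 25), (6, LAX, 32), (9, ORD, 15)}
Taking the union: {(1, LAX, 14), (10, LAX, 33), (10, SEA, 39), (13, DEN, 28), (25, ATL, 19), (28, LAX, 31), (40, NRT, 36), (5, SFO, 25), (6, LAX, 32), (9, ORD, 15)}
π_{fno, hours} gives {(14, 1), (15, 9), (19, 25), (25, 5), (28, 13), (31, 28), (32, 6), (33, 10), (36, 40), (39, 10)}.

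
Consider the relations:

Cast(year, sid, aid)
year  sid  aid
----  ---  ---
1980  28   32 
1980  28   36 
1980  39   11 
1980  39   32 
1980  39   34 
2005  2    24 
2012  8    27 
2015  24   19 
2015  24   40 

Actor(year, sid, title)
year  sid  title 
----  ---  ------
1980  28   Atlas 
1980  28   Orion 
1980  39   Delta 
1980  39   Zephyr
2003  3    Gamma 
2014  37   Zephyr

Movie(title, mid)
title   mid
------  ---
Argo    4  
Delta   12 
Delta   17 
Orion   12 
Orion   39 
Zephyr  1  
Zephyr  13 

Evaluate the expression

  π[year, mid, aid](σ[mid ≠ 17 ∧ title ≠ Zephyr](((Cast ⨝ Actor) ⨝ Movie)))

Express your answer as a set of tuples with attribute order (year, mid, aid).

Cast ⋈ Actor (natural join on year, sid): {(1980, 28, 32, Atlas), (1980, 28, 32, Orion), (1980, 28, 36, Atlas), (1980, 28, 36, Orion), (1980, 39, 11, Delta), (1980, 39, 11, Zephyr), (1980, 39, 32, Delta), (1980, 39, 32, Zephyr), (1980, 39, 34, Delta), (1980, 39, 34, Zephyr)}
(Cast ⨝ Actor) ⋈ Movie (natural join on title): {(1980, 28, 32, Orion, 12), (1980, 28, 32, Orion, 39), (1980, 28, 36, Orion, 12), (1980, 28, 36, Orion, 39), (1980, 39, 11, Delta, 12), (1980, 39, 11, Delta, 17), (1980, 39, 11, Zephyr, 1), (1980, 39, 11, Zephyr, 13), (1980, 39, 32, Delta, 12), (1980, 39, 32, Delta, 17), (1980, 39, 32, Zephyr, 1), (1980, 39, 32, Zephyr, 13), (1980, 39, 34, Delta, 12), (1980, 39, 34, Delta, 17), (1980, 39, 34, Zephyr, 1), (1980, 39, 34, Zephyr, 13)}
Apply σ_{mid ≠ 17 ∧ title ≠ Zephyr}; surviving tuples: {(1980, 28, 32, Orion, 12), (1980, 28, 32, Orion, 39), (1980, 28, 36, Orion, 12), (1980, 28, 36, Orion, 39), (1980, 39, 11, Delta, 12), (1980, 39, 32, Delta, 12), (1980, 39, 34, Delta, 12)}
π[year, mid, aid]: project onto (year, mid, aid) (1 duplicate(s) eliminated) → {(1980, 12, 11), (1980, 12, 32), (1980, 12, 34), (1980, 12, 36), (1980, 39, 32), (1980, 39, 36)}

{(1980, 12, 11), (1980, 12, 32), (1980, 12, 34), (1980, 12, 36), (1980, 39, 32), (1980, 39, 36)}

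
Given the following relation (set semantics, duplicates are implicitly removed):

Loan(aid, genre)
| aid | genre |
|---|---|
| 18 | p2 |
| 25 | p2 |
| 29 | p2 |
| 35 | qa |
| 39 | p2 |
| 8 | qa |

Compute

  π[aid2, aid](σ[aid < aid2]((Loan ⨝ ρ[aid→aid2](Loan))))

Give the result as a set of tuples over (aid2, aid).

{(25, 18), (29, 18), (29, 25), (35, 8), (39, 18), (39, 25), (39, 29)}

ρ[aid→aid2]: schema becomes (aid2, genre); tuples unchanged.
Natural join on genre: {(18, p2, 18), (18, p2, 25), (18, p2, 29), (18, p2, 39), (25, p2, 18), (25, p2, 25), (25, p2, 29), (25, p2, 39), (29, p2, 18), (29, p2, 25), (29, p2, 29), (29, p2, 39), (35, qa, 35), (35, qa, 8), (39, p2, 18), (39, p2, 25), (39, p2, 29), (39, p2, 39), (8, qa, 35), (8, qa, 8)}
Selection aid < aid2: {(18, p2, 25), (18, p2, 29), (18, p2, 39), (25, p2, 29), (25, p2, 39), (29, p2, 39), (8, qa, 35)}
π[aid2, aid]: project onto (aid2, aid) → {(25, 18), (29, 18), (29, 25), (35, 8), (39, 18), (39, 25), (39, 29)}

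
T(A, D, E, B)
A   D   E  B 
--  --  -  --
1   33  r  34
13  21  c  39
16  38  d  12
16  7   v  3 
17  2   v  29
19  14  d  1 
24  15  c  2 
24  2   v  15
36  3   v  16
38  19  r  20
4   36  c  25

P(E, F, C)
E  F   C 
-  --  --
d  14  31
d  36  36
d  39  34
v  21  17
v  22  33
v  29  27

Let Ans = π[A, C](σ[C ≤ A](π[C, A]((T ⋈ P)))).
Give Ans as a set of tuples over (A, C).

Joining T and P on E yields {(16, 38, d, 12, 14, 31), (16, 38, d, 12, 36, 36), (16, 38, d, 12, 39, 34), (16, 7, v, 3, 21, 17), (16, 7, v, 3, 22, 33), (16, 7, v, 3, 29, 27), (17, 2, v, 29, 21, 17), (17, 2, v, 29, 22, 33), (17, 2, v, 29, 29, 27), (19, 14, d, 1, 14, 31), (19, 14, d, 1, 36, 36), (19, 14, d, 1, 39, 34), (24, 2, v, 15, 21, 17), (24, 2, v, 15, 22, 33), (24, 2, v, 15, 29, 27), (36, 3, v, 16, 21, 17), (36, 3, v, 16, 22, 33), (36, 3, v, 16, 29, 27)}.
π[C, A]: project onto (C, A) → {(17, 16), (17, 17), (17, 24), (17, 36), (27, 16), (27, 17), (27, 24), (27, 36), (31, 16), (31, 19), (33, 16), (33, 17), (33, 24), (33, 36), (34, 16), (34, 19), (36, 16), (36, 19)}
σ[C ≤ A]: keep tuples satisfying C ≤ A → {(17, 17), (17, 24), (17, 36), (27, 36), (33, 36)}
π[A, C]: project onto (A, C) → {(17, 17), (24, 17), (36, 17), (36, 27), (36, 33)}

{(17, 17), (24, 17), (36, 17), (36, 27), (36, 33)}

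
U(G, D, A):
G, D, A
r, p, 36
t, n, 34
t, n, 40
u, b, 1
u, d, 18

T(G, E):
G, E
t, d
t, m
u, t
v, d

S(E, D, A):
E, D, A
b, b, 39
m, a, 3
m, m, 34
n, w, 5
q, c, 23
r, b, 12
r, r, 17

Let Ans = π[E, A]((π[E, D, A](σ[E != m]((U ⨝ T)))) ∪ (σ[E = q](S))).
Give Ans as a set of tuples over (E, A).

Joining U and T on G yields {(t, n, 34, d), (t, n, 34, m), (t, n, 40, d), (t, n, 40, m), (u, b, 1, t), (u, d, 18, t)}.
Selection E != m: {(t, n, 34, d), (t, n, 40, d), (u, b, 1, t), (u, d, 18, t)}
Keep only column(s) E, D, A: {(d, n, 34), (d, n, 40), (t, b, 1), (t, d, 18)}
Selection E = q: {(q, c, 23)}
Set union of the two operands is {(d, n, 34), (d, n, 40), (q, c, 23), (t, b, 1), (t, d, 18)}.
Keep only column(s) E, A: {(d, 34), (d, 40), (q, 23), (t, 1), (t, 18)}

{(d, 34), (d, 40), (q, 23), (t, 1), (t, 18)}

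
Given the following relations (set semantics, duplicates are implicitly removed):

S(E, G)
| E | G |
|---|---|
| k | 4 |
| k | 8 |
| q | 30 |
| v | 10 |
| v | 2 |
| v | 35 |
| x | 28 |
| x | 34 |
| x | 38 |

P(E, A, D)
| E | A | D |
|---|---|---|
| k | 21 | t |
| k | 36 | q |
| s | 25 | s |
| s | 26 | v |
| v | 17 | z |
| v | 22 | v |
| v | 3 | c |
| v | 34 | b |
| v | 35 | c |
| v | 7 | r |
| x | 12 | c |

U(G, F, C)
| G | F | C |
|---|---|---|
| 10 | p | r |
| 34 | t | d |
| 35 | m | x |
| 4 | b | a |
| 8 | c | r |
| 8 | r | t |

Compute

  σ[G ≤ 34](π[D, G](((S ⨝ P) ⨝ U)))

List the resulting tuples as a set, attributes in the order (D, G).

{(b, 10), (c, 10), (c, 34), (q, 4), (q, 8), (r, 10), (t, 4), (t, 8), (v, 10), (z, 10)}

Joining S and P on E yields {(k, 4, 21, t), (k, 4, 36, q), (k, 8, 21, t), (k, 8, 36, q), (v, 10, 17, z), (v, 10, 22, v), (v, 10, 3, c), (v, 10, 34, b), (v, 10, 35, c), (v, 10, 7, r), (v, 2, 17, z), (v, 2, 22, v), (v, 2, 3, c), (v, 2, 34, b), (v, 2, 35, c), (v, 2, 7, r), (v, 35, 17, z), (v, 35, 22, v), (v, 35, 3, c), (v, 35, 34, b), (v, 35, 35, c), (v, 35, 7, r), (x, 28, 12, c), (x, 34, 12, c), (x, 38, 12, c)}.
Joining (S ⨝ P) and U on G yields {(k, 4, 21, t, b, a), (k, 4, 36, q, b, a), (k, 8, 21, t, c, r), (k, 8, 21, t, r, t), (k, 8, 36, q, c, r), (k, 8, 36, q, r, t), (v, 10, 17, z, p, r), (v, 10, 22, v, p, r), (v, 10, 3, c, p, r), (v, 10, 34, b, p, r), (v, 10, 35, c, p, r), (v, 10, 7, r, p, r), (v, 35, 17, z, m, x), (v, 35, 22, v, m, x), (v, 35, 3, c, m, x), (v, 35, 34, b, m, x), (v, 35, 35, c, m, x), (v, 35, 7, r, m, x), (x, 34, 12, c, t, d)}.
Keep only column(s) D, G (4 duplicate(s) eliminated): {(b, 10), (b, 35), (c, 10), (c, 34), (c, 35), (q, 4), (q, 8), (r, 10), (r, 35), (t, 4), (t, 8), (v, 10), (v, 35), (z, 10), (z, 35)}
Apply σ_{G ≤ 34}; surviving tuples: {(b, 10), (c, 10), (c, 34), (q, 4), (q, 8), (r, 10), (t, 4), (t, 8), (v, 10), (z, 10)}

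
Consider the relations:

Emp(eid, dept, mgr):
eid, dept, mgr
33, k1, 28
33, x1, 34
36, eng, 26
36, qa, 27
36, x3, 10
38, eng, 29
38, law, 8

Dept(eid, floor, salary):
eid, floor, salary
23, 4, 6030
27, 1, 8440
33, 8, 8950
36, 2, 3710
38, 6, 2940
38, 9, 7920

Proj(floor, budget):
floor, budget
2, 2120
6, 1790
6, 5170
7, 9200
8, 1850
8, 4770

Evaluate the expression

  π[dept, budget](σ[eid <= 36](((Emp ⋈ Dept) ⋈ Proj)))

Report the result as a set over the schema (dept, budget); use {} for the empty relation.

Natural join on eid: {(33, k1, 28, 8, 8950), (33, x1, 34, 8, 8950), (36, eng, 26, 2, 3710), (36, qa, 27, 2, 3710), (36, x3, 10, 2, 3710), (38, eng, 29, 6, 2940), (38, eng, 29, 9, 7920), (38, law, 8, 6, 2940), (38, law, 8, 9, 7920)}
Natural join on floor: {(33, k1, 28, 8, 8950, 1850), (33, k1, 28, 8, 8950, 4770), (33, x1, 34, 8, 8950, 1850), (33, x1, 34, 8, 8950, 4770), (36, eng, 26, 2, 3710, 2120), (36, qa, 27, 2, 3710, 2120), (36, x3, 10, 2, 3710, 2120), (38, eng, 29, 6, 2940, 1790), (38, eng, 29, 6, 2940, 5170), (38, law, 8, 6, 2940, 1790), (38, law, 8, 6, 2940, 5170)}
σ[eid <= 36]: keep tuples satisfying eid <= 36 → {(33, k1, 28, 8, 8950, 1850), (33, k1, 28, 8, 8950, 4770), (33, x1, 34, 8, 8950, 1850), (33, x1, 34, 8, 8950, 4770), (36, eng, 26, 2, 3710, 2120), (36, qa, 27, 2, 3710, 2120), (36, x3, 10, 2, 3710, 2120)}
π_{dept, budget} gives {(eng, 2120), (k1, 1850), (k1, 4770), (qa, 2120), (x1, 1850), (x1, 4770), (x3, 2120)}.

{(eng, 2120), (k1, 1850), (k1, 4770), (qa, 2120), (x1, 1850), (x1, 4770), (x3, 2120)}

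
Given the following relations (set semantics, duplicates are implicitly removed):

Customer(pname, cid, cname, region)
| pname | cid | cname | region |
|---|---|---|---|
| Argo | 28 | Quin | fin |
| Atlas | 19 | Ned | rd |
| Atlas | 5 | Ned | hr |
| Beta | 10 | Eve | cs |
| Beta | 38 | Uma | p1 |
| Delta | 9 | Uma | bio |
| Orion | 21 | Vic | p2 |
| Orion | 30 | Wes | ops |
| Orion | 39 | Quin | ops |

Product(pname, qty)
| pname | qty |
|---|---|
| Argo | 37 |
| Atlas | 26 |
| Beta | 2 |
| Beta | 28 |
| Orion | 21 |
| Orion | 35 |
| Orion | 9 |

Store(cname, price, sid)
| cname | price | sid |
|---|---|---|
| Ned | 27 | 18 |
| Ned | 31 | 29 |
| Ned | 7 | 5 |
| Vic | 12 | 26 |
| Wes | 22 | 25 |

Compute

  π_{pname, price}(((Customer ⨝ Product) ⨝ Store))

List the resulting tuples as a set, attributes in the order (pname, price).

Joining Customer and Product on pname yields {(Argo, 28, Quin, fin, 37), (Atlas, 19, Ned, rd, 26), (Atlas, 5, Ned, hr, 26), (Beta, 10, Eve, cs, 2), (Beta, 10, Eve, cs, 28), (Beta, 38, Uma, p1, 2), (Beta, 38, Uma, p1, 28), (Orion, 21, Vic, p2, 21), (Orion, 21, Vic, p2, 35), (Orion, 21, Vic, p2, 9), (Orion, 30, Wes, ops, 21), (Orion, 30, Wes, ops, 35), (Orion, 30, Wes, ops, 9), (Orion, 39, Quin, ops, 21), (Orion, 39, Quin, ops, 35), (Orion, 39, Quin, ops, 9)}.
Joining (Customer ⨝ Product) and Store on cname yields {(Atlas, 19, Ned, rd, 26, 27, 18), (Atlas, 19, Ned, rd, 26, 31, 29), (Atlas, 19, Ned, rd, 26, 7, 5), (Atlas, 5, Ned, hr, 26, 27, 18), (Atlas, 5, Ned, hr, 26, 31, 29), (Atlas, 5, Ned, hr, 26, 7, 5), (Orion, 21, Vic, p2, 21, 12, 26), (Orion, 21, Vic, p2, 35, 12, 26), (Orion, 21, Vic, p2, 9, 12, 26), (Orion, 30, Wes, ops, 21, 22, 25), (Orion, 30, Wes, ops, 35, 22, 25), (Orion, 30, Wes, ops, 9, 22, 25)}.
Keep only column(s) pname, price (7 duplicate(s) eliminated): {(Atlas, 27), (Atlas, 31), (Atlas, 7), (Orion, 12), (Orion, 22)}

{(Atlas, 27), (Atlas, 31), (Atlas, 7), (Orion, 12), (Orion, 22)}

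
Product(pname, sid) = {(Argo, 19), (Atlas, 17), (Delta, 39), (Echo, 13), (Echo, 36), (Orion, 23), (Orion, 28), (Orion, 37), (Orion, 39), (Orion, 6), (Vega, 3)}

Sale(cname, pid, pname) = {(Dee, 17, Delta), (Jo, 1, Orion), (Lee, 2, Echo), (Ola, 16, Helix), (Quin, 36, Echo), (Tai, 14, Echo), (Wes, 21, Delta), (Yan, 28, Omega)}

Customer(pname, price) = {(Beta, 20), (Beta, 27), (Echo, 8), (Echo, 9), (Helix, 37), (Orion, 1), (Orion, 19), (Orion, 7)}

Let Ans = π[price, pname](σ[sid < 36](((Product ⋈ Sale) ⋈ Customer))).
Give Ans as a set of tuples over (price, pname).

Product ⋈ Sale (natural join on pname): {(Delta, 39, Dee, 17), (Delta, 39, Wes, 21), (Echo, 13, Lee, 2), (Echo, 13, Quin, 36), (Echo, 13, Tai, 14), (Echo, 36, Lee, 2), (Echo, 36, Quin, 36), (Echo, 36, Tai, 14), (Orion, 23, Jo, 1), (Orion, 28, Jo, 1), (Orion, 37, Jo, 1), (Orion, 39, Jo, 1), (Orion, 6, Jo, 1)}
(Product ⋈ Sale) ⋈ Customer (natural join on pname): {(Echo, 13, Lee, 2, 8), (Echo, 13, Lee, 2, 9), (Echo, 13, Quin, 36, 8), (Echo, 13, Quin, 36, 9), (Echo, 13, Tai, 14, 8), (Echo, 13, Tai, 14, 9), (Echo, 36, Lee, 2, 8), (Echo, 36, Lee, 2, 9), (Echo, 36, Quin, 36, 8), (Echo, 36, Quin, 36, 9), (Echo, 36, Tai, 14, 8), (Echo, 36, Tai, 14, 9), (Orion, 23, Jo, 1, 1), (Orion, 23, Jo, 1, 19), (Orion, 23, Jo, 1, 7), (Orion, 28, Jo, 1, 1), (Orion, 28, Jo, 1, 19), (Orion, 28, Jo, 1, 7), (Orion, 37, Jo, 1, 1), (Orion, 37, Jo, 1, 19), (Orion, 37, Jo, 1, 7), (Orion, 39, Jo, 1, 1), (Orion, 39, Jo, 1, 19), (Orion, 39, Jo, 1, 7), (Orion, 6, Jo, 1, 1), (Orion, 6, Jo, 1, 19), (Orion, 6, Jo, 1, 7)}
Apply σ_{sid < 36}; surviving tuples: {(Echo, 13, Lee, 2, 8), (Echo, 13, Lee, 2, 9), (Echo, 13, Quin, 36, 8), (Echo, 13, Quin, 36, 9), (Echo, 13, Tai, 14, 8), (Echo, 13, Tai, 14, 9), (Orion, 23, Jo, 1, 1), (Orion, 23, Jo, 1, 19), (Orion, 23, Jo, 1, 7), (Orion, 28, Jo, 1, 1), (Orion, 28, Jo, 1, 19), (Orion, 28, Jo, 1, 7), (Orion, 6, Jo, 1, 1), (Orion, 6, Jo, 1, 19), (Orion, 6, Jo, 1, 7)}
Projecting to price, pname (10 duplicate(s) eliminated): {(1, Orion), (19, Orion), (7, Orion), (8, Echo), (9, Echo)}

{(1, Orion), (19, Orion), (7, Orion), (8, Echo), (9, Echo)}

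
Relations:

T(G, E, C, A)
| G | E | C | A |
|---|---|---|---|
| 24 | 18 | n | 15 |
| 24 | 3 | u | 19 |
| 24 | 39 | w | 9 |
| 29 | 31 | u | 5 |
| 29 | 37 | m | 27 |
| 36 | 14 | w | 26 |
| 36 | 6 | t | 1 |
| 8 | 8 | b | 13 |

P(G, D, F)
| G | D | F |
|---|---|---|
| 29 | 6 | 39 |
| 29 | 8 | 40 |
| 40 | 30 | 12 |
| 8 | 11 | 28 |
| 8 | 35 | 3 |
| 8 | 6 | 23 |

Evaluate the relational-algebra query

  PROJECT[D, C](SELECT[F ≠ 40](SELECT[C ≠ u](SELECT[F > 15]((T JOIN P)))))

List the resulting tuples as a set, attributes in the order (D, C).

Joining T and P on G yields {(29, 31, u, 5, 6, 39), (29, 31, u, 5, 8, 40), (29, 37, m, 27, 6, 39), (29, 37, m, 27, 8, 40), (8, 8, b, 13, 11, 28), (8, 8, b, 13, 35, 3), (8, 8, b, 13, 6, 23)}.
σ[F > 15]: keep tuples satisfying F > 15 → {(29, 31, u, 5, 6, 39), (29, 31, u, 5, 8, 40), (29, 37, m, 27, 6, 39), (29, 37, m, 27, 8, 40), (8, 8, b, 13, 11, 28), (8, 8, b, 13, 6, 23)}
σ[C ≠ u]: keep tuples satisfying C ≠ u → {(29, 37, m, 27, 6, 39), (29, 37, m, 27, 8, 40), (8, 8, b, 13, 11, 28), (8, 8, b, 13, 6, 23)}
σ[F ≠ 40]: keep tuples satisfying F ≠ 40 → {(29, 37, m, 27, 6, 39), (8, 8, b, 13, 11, 28), (8, 8, b, 13, 6, 23)}
π[D, C]: project onto (D, C) → {(11, b), (6, b), (6, m)}

{(11, b), (6, b), (6, m)}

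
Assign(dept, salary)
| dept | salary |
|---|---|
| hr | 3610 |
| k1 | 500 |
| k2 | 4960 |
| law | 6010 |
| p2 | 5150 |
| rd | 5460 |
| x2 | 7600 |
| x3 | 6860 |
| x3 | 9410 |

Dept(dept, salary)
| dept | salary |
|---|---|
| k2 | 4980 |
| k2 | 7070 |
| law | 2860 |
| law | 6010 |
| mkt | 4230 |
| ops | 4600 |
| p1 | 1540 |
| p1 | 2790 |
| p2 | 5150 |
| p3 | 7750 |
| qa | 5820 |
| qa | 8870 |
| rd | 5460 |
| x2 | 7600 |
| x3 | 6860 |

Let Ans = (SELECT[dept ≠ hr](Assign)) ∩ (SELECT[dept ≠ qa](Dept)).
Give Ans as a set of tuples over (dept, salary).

{(law, 6010), (p2, 5150), (rd, 5460), (x2, 7600), (x3, 6860)}

Apply σ_{dept ≠ hr}; surviving tuples: {(k1, 500), (k2, 4960), (law, 6010), (p2, 5150), (rd, 5460), (x2, 7600), (x3, 6860), (x3, 9410)}
Apply σ_{dept ≠ qa}; surviving tuples: {(k2, 4980), (k2, 7070), (law, 2860), (law, 6010), (mkt, 4230), (ops, 4600), (p1, 1540), (p1, 2790), (p2, 5150), (p3, 7750), (rd, 5460), (x2, 7600), (x3, 6860)}
Set intersection of the two operands is {(law, 6010), (p2, 5150), (rd, 5460), (x2, 7600), (x3, 6860)}.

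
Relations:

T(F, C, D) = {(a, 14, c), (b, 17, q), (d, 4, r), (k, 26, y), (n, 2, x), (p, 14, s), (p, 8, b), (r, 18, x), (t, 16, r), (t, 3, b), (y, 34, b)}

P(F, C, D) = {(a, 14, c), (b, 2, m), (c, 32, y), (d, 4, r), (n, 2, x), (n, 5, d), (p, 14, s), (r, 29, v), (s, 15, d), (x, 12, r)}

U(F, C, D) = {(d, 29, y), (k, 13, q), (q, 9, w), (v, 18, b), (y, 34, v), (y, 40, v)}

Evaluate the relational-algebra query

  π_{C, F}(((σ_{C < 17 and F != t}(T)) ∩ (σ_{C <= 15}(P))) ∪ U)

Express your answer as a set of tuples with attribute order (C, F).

{(13, k), (14, a), (14, p), (18, v), (2, n), (29, d), (34, y), (4, d), (40, y), (9, q)}

Filtering on C < 17 and F != t leaves {(a, 14, c), (d, 4, r), (n, 2, x), (p, 14, s), (p, 8, b)}.
Filtering on C <= 15 leaves {(a, 14, c), (b, 2, m), (d, 4, r), (n, 2, x), (n, 5, d), (p, 14, s), (s, 15, d), (x, 12, r)}.
Set intersection of the two operands is {(a, 14, c), (d, 4, r), (n, 2, x), (p, 14, s)}.
Set union of the two operands is {(a, 14, c), (d, 29, y), (d, 4, r), (k, 13, q), (n, 2, x), (p, 14, s), (q, 9, w), (v, 18, b), (y, 34, v), (y, 40, v)}.
π_{C, F} gives {(13, k), (14, a), (14, p), (18, v), (2, n), (29, d), (34, y), (4, d), (40, y), (9, q)}.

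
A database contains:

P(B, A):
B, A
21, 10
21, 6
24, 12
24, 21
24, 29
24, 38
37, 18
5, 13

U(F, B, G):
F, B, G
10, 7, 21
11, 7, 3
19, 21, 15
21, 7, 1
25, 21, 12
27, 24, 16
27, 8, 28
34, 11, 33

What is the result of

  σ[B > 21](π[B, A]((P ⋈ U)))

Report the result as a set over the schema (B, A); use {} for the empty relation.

Joining P and U on B yields {(21, 10, 19, 15), (21, 10, 25, 12), (21, 6, 19, 15), (21, 6, 25, 12), (24, 12, 27, 16), (24, 21, 27, 16), (24, 29, 27, 16), (24, 38, 27, 16)}.
π[B, A]: project onto (B, A) (2 duplicate(s) eliminated) → {(21, 10), (21, 6), (24, 12), (24, 21), (24, 29), (24, 38)}
Apply σ_{B > 21}; surviving tuples: {(24, 12), (24, 21), (24, 29), (24, 38)}

{(24, 12), (24, 21), (24, 29), (24, 38)}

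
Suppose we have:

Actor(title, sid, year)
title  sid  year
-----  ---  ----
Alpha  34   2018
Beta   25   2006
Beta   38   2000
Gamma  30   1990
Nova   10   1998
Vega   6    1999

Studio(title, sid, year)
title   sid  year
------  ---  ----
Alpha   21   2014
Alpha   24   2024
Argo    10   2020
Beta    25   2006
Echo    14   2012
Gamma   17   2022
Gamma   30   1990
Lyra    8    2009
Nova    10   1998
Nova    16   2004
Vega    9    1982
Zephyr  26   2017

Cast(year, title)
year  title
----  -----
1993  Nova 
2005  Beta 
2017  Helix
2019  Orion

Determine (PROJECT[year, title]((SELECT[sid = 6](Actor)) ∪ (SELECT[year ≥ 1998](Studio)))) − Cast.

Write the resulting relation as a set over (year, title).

σ[sid = 6]: keep tuples satisfying sid = 6 → {(Vega, 6, 1999)}
σ[year ≥ 1998]: keep tuples satisfying year ≥ 1998 → {(Alpha, 21, 2014), (Alpha, 24, 2024), (Argo, 10, 2020), (Beta, 25, 2006), (Echo, 14, 2012), (Gamma, 17, 2022), (Lyra, 8, 2009), (Nova, 10, 1998), (Nova, 16, 2004), (Zephyr, 26, 2017)}
Taking the union: {(Alpha, 21, 2014), (Alpha, 24, 2024), (Argo, 10, 2020), (Beta, 25, 2006), (Echo, 14, 2012), (Gamma, 17, 2022), (Lyra, 8, 2009), (Nova, 10, 1998), (Nova, 16, 2004), (Vega, 6, 1999), (Zephyr, 26, 2017)}
π_{year, title} gives {(1998, Nova), (1999, Vega), (2004, Nova), (2006, Beta), (2009, Lyra), (2012, Echo), (2014, Alpha), (2017, Zephyr), (2020, Argo), (2022, Gamma), (2024, Alpha)}.
Taking the difference: {(1998, Nova), (1999, Vega), (2004, Nova), (2006, Beta), (2009, Lyra), (2012, Echo), (2014, Alpha), (2017, Zephyr), (2020, Argo), (2022, Gamma), (2024, Alpha)}

{(1998, Nova), (1999, Vega), (2004, Nova), (2006, Beta), (2009, Lyra), (2012, Echo), (2014, Alpha), (2017, Zephyr), (2020, Argo), (2022, Gamma), (2024, Alpha)}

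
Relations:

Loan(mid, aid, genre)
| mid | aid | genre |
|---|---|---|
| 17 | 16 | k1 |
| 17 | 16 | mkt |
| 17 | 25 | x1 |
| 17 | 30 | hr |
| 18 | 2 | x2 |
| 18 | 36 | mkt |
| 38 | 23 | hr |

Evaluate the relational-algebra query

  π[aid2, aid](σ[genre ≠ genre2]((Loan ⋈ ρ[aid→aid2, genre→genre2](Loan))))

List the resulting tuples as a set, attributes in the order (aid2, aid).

ρ[aid→aid2, genre→genre2]: schema becomes (mid, aid2, genre2); tuples unchanged.
Loan ⋈ ρ[aid→aid2, genre→genre2](Loan) (natural join on mid): {(17, 16, k1, 16, k1), (17, 16, k1, 16, mkt), (17, 16, k1, 25, x1), (17, 16, k1, 30, hr), (17, 16, mkt, 16, k1), (17, 16, mkt, 16, mkt), (17, 16, mkt, 25, x1), (17, 16, mkt, 30, hr), (17, 25, x1, 16, k1), (17, 25, x1, 16, mkt), (17, 25, x1, 25, x1), (17, 25, x1, 30, hr), (17, 30, hr, 16, k1), (17, 30, hr, 16, mkt), (17, 30, hr, 25, x1), (17, 30, hr, 30, hr), (18, 2, x2, 2, x2), (18, 2, x2, 36, mkt), (18, 36, mkt, 2, x2), (18, 36, mkt, 36, mkt), (38, 23, hr, 23, hr)}
σ[genre ≠ genre2]: keep tuples satisfying genre ≠ genre2 → {(17, 16, k1, 16, mkt), (17, 16, k1, 25, x1), (17, 16, k1, 30, hr), (17, 16, mkt, 16, k1), (17, 16, mkt, 25, x1), (17, 16, mkt, 30, hr), (17, 25, x1, 16, k1), (17, 25, x1, 16, mkt), (17, 25, x1, 30, hr), (17, 30, hr, 16, k1), (17, 30, hr, 16, mkt), (17, 30, hr, 25, x1), (18, 2, x2, 36, mkt), (18, 36, mkt, 2, x2)}
π_{aid2, aid} gives {(16, 16), (16, 25), (16, 30), (2, 36), (25, 16), (25, 30), (30, 16), (30, 25), (36, 2)} (5 duplicate(s) eliminated).

{(16, 16), (16, 25), (16, 30), (2, 36), (25, 16), (25, 30), (30, 16), (30, 25), (36, 2)}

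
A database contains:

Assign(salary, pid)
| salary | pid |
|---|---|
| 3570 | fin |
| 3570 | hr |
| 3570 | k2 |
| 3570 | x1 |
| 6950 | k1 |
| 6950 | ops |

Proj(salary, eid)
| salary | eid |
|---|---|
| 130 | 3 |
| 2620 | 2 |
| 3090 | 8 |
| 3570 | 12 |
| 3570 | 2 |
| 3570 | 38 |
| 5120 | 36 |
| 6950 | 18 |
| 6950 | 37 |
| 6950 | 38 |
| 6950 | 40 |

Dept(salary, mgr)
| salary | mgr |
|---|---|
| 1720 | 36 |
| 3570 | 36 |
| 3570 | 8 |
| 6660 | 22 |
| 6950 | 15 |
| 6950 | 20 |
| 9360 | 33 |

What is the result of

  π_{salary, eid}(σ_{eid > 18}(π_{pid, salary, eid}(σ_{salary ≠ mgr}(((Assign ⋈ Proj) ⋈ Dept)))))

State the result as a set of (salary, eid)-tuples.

{(3570, 38), (6950, 37), (6950, 38), (6950, 40)}

Natural join on salary: {(3570, fin, 12), (3570, fin, 2), (3570, fin, 38), (3570, hr, 12), (3570, hr, 2), (3570, hr, 38), (3570, k2, 12), (3570, k2, 2), (3570, k2, 38), (3570, x1, 12), (3570, x1, 2), (3570, x1, 38), (6950, k1, 18), (6950, k1, 37), (6950, k1, 38), (6950, k1, 40), (6950, ops, 18), (6950, ops, 37), (6950, ops, 38), (6950, ops, 40)}
Natural join on salary: {(3570, fin, 12, 36), (3570, fin, 12, 8), (3570, fin, 2, 36), (3570, fin, 2, 8), (3570, fin, 38, 36), (3570, fin, 38, 8), (3570, hr, 12, 36), (3570, hr, 12, 8), (3570, hr, 2, 36), (3570, hr, 2, 8), (3570, hr, 38, 36), (3570, hr, 38, 8), (3570, k2, 12, 36), (3570, k2, 12, 8), (3570, k2, 2, 36), (3570, k2, 2, 8), (3570, k2, 38, 36), (3570, k2, 38, 8), (3570, x1, 12, 36), (3570, x1, 12, 8), (3570, x1, 2, 36), (3570, x1, 2, 8), (3570, x1, 38, 36), (3570, x1, 38, 8), (6950, k1, 18, 15), (6950, k1, 18, 20), (6950, k1, 37, 15), (6950, k1, 37, 20), (6950, k1, 38, 15), (6950, k1, 38, 20), (6950, k1, 40, 15), (6950, k1, 40, 20), (6950, ops, 18, 15), (6950, ops, 18, 20), (6950, ops, 37, 15), (6950, ops, 37, 20), (6950, ops, 38, 15), (6950, ops, 38, 20), (6950, ops, 40, 15), (6950, ops, 40, 20)}
Filtering on salary ≠ mgr leaves {(3570, fin, 12, 36), (3570, fin, 12, 8), (3570, fin, 2, 36), (3570, fin, 2, 8), (3570, fin, 38, 36), (3570, fin, 38, 8), (3570, hr, 12, 36), (3570, hr, 12, 8), (3570, hr, 2, 36), (3570, hr, 2, 8), (3570, hr, 38, 36), (3570, hr, 38, 8), (3570, k2, 12, 36), (3570, k2, 12, 8), (3570, k2, 2, 36), (3570, k2, 2, 8), (3570, k2, 38, 36), (3570, k2, 38, 8), (3570, x1, 12, 36), (3570, x1, 12, 8), (3570, x1, 2, 36), (3570, x1, 2, 8), (3570, x1, 38, 36), (3570, x1, 38, 8), (6950, k1, 18, 15), (6950, k1, 18, 20), (6950, k1, 37, 15), (6950, k1, 37, 20), (6950, k1, 38, 15), (6950, k1, 38, 20), (6950, k1, 40, 15), (6950, k1, 40, 20), (6950, ops, 18, 15), (6950, ops, 18, 20), (6950, ops, 37, 15), (6950, ops, 37, 20), (6950, ops, 38, 15), (6950, ops, 38, 20), (6950, ops, 40, 15), (6950, ops, 40, 20)}.
π[pid, salary, eid]: project onto (pid, salary, eid) (20 duplicate(s) eliminated) → {(fin, 3570, 12), (fin, 3570, 2), (fin, 3570, 38), (hr, 3570, 12), (hr, 3570, 2), (hr, 3570, 38), (k1, 6950, 18), (k1, 6950, 37), (k1, 6950, 38), (k1, 6950, 40), (k2, 3570, 12), (k2, 3570, 2), (k2, 3570, 38), (ops, 6950, 18), (ops, 6950, 37), (ops, 6950, 38), (ops, 6950, 40), (x1, 3570, 12), (x1, 3570, 2), (x1, 3570, 38)}
Filtering on eid > 18 leaves {(fin, 3570, 38), (hr, 3570, 38), (k1, 6950, 37), (k1, 6950, 38), (k1, 6950, 40), (k2, 3570, 38), (ops, 6950, 37), (ops, 6950, 38), (ops, 6950, 40), (x1, 3570, 38)}.
π[salary, eid]: project onto (salary, eid) (6 duplicate(s) eliminated) → {(3570, 38), (6950, 37), (6950, 38), (6950, 40)}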